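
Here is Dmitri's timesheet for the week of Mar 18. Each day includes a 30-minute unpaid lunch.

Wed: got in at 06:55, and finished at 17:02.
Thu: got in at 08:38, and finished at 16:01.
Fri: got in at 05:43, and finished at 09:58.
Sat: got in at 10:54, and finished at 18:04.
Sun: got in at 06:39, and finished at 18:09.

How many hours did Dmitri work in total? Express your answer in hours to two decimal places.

Wed: 06:55–17:02 = 10 h 7 min; less 30 min break → 9 h 37 min
Thu: 08:38–16:01 = 7 h 23 min; less 30 min break → 6 h 53 min
Fri: 05:43–09:58 = 4 h 15 min; less 30 min break → 3 h 45 min
Sat: 10:54–18:04 = 7 h 10 min; less 30 min break → 6 h 40 min
Sun: 06:39–18:09 = 11 h 30 min; less 30 min break → 11 h 0 min
Total: 9 h 37 min + 6 h 53 min + 3 h 45 min + 6 h 40 min + 11 h 0 min = 37 h 55 min.

37.92 hours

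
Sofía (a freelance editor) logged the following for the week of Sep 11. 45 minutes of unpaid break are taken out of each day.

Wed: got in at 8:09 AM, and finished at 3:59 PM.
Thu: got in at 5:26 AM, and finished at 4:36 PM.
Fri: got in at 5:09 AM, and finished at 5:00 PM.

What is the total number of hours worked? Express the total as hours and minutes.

28 h 36 min

Wed: 8:09 AM–3:59 PM = 7 h 50 min; less 45 min break → 7 h 5 min
Thu: 5:26 AM–4:36 PM = 11 h 10 min; less 45 min break → 10 h 25 min
Fri: 5:09 AM–5:00 PM = 11 h 51 min; less 45 min break → 11 h 6 min
Total: 7 h 5 min + 10 h 25 min + 11 h 6 min = 28 h 36 min.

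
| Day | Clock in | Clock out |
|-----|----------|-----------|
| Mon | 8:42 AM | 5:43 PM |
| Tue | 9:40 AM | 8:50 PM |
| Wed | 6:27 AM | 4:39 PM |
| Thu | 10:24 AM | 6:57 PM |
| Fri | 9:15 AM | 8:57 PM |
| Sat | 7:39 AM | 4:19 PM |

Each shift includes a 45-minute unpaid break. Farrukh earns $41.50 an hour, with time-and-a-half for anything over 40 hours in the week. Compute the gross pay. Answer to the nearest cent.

Mon: 8:42 AM–5:43 PM = 9 h 1 min; less 45 min break → 8 h 16 min
Tue: 9:40 AM–8:50 PM = 11 h 10 min; less 45 min break → 10 h 25 min
Wed: 6:27 AM–4:39 PM = 10 h 12 min; less 45 min break → 9 h 27 min
Thu: 10:24 AM–6:57 PM = 8 h 33 min; less 45 min break → 7 h 48 min
Fri: 9:15 AM–8:57 PM = 11 h 42 min; less 45 min break → 10 h 57 min
Sat: 7:39 AM–4:19 PM = 8 h 40 min; less 45 min break → 7 h 55 min
Total worked: 54 h 48 min = 3288 min.
Regular 40 h 0 min = 2400 min at $41.50/h; overtime 14 h 48 min = 888 min at $62.25/h.
Pay = (2400 × $41.50 + 888 × $62.25) ÷ 60 = $2581.30.

$2581.30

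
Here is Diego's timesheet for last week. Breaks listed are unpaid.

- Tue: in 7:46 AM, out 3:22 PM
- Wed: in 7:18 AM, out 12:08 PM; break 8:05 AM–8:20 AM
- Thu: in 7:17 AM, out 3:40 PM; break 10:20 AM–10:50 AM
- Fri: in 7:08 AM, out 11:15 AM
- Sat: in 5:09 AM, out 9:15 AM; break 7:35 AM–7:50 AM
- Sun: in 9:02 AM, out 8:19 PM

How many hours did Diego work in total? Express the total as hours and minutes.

Tue: 7:46 AM–3:22 PM = 7 h 36 min
Wed: 7:18 AM–12:08 PM = 4 h 50 min; less 15 min break → 4 h 35 min
Thu: 7:17 AM–3:40 PM = 8 h 23 min; less 30 min break → 7 h 53 min
Fri: 7:08 AM–11:15 AM = 4 h 7 min
Sat: 5:09 AM–9:15 AM = 4 h 6 min; less 15 min break → 3 h 51 min
Sun: 9:02 AM–8:19 PM = 11 h 17 min
Total: 7 h 36 min + 4 h 35 min + 7 h 53 min + 4 h 7 min + 3 h 51 min + 11 h 17 min = 39 h 19 min.

39 h 19 min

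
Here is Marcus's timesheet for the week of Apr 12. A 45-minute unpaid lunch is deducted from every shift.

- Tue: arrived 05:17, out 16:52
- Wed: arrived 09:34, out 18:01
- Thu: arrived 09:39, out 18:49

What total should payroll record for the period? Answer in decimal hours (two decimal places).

26.95 hours

Tue: 05:17–16:52 = 11 h 35 min; less 45 min break → 10 h 50 min
Wed: 09:34–18:01 = 8 h 27 min; less 45 min break → 7 h 42 min
Thu: 09:39–18:49 = 9 h 10 min; less 45 min break → 8 h 25 min
Total: 10 h 50 min + 7 h 42 min + 8 h 25 min = 26 h 57 min.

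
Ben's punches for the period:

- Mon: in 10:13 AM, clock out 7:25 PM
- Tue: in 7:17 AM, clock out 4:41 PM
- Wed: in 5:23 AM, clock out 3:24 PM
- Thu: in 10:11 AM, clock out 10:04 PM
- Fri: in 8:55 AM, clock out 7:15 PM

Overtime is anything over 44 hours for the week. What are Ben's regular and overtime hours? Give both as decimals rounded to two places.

Regular 44.00 hours, overtime 6.83 hours

Mon: 10:13 AM–7:25 PM = 9 h 12 min
Tue: 7:17 AM–4:41 PM = 9 h 24 min
Wed: 5:23 AM–3:24 PM = 10 h 1 min
Thu: 10:11 AM–10:04 PM = 11 h 53 min
Fri: 8:55 AM–7:15 PM = 10 h 20 min
Total worked: 50 h 50 min = 50.83 h.
Threshold 44 h → overtime 6 h 50 min, regular 44 h 0 min.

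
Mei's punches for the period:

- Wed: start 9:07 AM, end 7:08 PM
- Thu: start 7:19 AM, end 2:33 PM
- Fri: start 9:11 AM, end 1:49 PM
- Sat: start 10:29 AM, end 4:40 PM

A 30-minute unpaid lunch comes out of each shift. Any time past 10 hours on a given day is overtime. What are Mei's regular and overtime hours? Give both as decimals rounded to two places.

Wed: 9:07 AM–7:08 PM = 10 h 1 min; less 30 min break → 9 h 31 min
Thu: 7:19 AM–2:33 PM = 7 h 14 min; less 30 min break → 6 h 44 min
Fri: 9:11 AM–1:49 PM = 4 h 38 min; less 30 min break → 4 h 8 min
Sat: 10:29 AM–4:40 PM = 6 h 11 min; less 30 min break → 5 h 41 min
Wed reg 9 h 31 min / OT 0 h 0 min; Thu reg 6 h 44 min / OT 0 h 0 min; Fri reg 4 h 8 min / OT 0 h 0 min; Sat reg 5 h 41 min / OT 0 h 0 min.
Totals: regular 26 h 4 min, overtime 0 h 0 min.

Regular 26.07 hours, overtime 0.00 hours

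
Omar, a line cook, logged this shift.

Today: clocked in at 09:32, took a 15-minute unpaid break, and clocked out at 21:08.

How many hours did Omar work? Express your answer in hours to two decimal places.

Today: 09:32–21:08 = 11 h 36 min; less 15 min break → 11 h 21 min

11.35 hours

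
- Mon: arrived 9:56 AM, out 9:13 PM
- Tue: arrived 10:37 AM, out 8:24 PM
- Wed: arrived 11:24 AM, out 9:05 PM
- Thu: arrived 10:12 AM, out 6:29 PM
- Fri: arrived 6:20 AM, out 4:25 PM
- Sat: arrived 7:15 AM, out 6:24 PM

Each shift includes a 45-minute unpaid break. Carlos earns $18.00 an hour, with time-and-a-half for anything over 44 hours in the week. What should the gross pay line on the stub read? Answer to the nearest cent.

Mon: 9:56 AM–9:13 PM = 11 h 17 min; less 45 min break → 10 h 32 min
Tue: 10:37 AM–8:24 PM = 9 h 47 min; less 45 min break → 9 h 2 min
Wed: 11:24 AM–9:05 PM = 9 h 41 min; less 45 min break → 8 h 56 min
Thu: 10:12 AM–6:29 PM = 8 h 17 min; less 45 min break → 7 h 32 min
Fri: 6:20 AM–4:25 PM = 10 h 5 min; less 45 min break → 9 h 20 min
Sat: 7:15 AM–6:24 PM = 11 h 9 min; less 45 min break → 10 h 24 min
Total worked: 55 h 46 min = 3346 min.
Regular 44 h 0 min = 2640 min at $18.00/h; overtime 11 h 46 min = 706 min at $27.00/h.
Pay = (2640 × $18.00 + 706 × $27.00) ÷ 60 = $1109.70.

$1109.70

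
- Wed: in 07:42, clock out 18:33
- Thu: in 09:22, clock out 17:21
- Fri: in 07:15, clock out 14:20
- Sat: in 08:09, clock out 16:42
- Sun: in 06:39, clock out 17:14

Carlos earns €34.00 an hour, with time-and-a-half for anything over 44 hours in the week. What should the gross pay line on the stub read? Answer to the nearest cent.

Wed: 07:42–18:33 = 10 h 51 min
Thu: 09:22–17:21 = 7 h 59 min
Fri: 07:15–14:20 = 7 h 5 min
Sat: 08:09–16:42 = 8 h 33 min
Sun: 06:39–17:14 = 10 h 35 min
Total worked: 45 h 3 min = 2703 min.
Regular 44 h 0 min = 2640 min at €34.00/h; overtime 1 h 3 min = 63 min at €51.00/h.
Pay = (2640 × €34.00 + 63 × €51.00) ÷ 60 = €1549.55.

€1549.55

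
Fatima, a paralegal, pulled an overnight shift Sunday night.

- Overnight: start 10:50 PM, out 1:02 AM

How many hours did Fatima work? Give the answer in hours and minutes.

2 h 12 min

Overnight: 10:50 PM → midnight = 1 h 10 min; midnight → 1:02 AM = 1 h 2 min; span 2 h 12 min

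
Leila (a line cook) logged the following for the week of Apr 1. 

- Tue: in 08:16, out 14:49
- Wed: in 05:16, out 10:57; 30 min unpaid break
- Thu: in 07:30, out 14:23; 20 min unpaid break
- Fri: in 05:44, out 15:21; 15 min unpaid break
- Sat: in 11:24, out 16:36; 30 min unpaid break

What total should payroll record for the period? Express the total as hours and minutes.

Tue: 08:16–14:49 = 6 h 33 min
Wed: 05:16–10:57 = 5 h 41 min; less 30 min break → 5 h 11 min
Thu: 07:30–14:23 = 6 h 53 min; less 20 min break → 6 h 33 min
Fri: 05:44–15:21 = 9 h 37 min; less 15 min break → 9 h 22 min
Sat: 11:24–16:36 = 5 h 12 min; less 30 min break → 4 h 42 min
Total: 6 h 33 min + 5 h 11 min + 6 h 33 min + 9 h 22 min + 4 h 42 min = 32 h 21 min.

32 h 21 min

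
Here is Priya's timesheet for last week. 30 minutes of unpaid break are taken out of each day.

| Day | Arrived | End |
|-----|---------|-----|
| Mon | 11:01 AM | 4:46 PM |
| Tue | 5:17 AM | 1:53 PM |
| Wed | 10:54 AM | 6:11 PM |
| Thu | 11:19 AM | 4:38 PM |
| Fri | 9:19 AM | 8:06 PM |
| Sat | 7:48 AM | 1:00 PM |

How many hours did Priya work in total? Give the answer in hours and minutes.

Mon: 11:01 AM–4:46 PM = 5 h 45 min; less 30 min break → 5 h 15 min
Tue: 5:17 AM–1:53 PM = 8 h 36 min; less 30 min break → 8 h 6 min
Wed: 10:54 AM–6:11 PM = 7 h 17 min; less 30 min break → 6 h 47 min
Thu: 11:19 AM–4:38 PM = 5 h 19 min; less 30 min break → 4 h 49 min
Fri: 9:19 AM–8:06 PM = 10 h 47 min; less 30 min break → 10 h 17 min
Sat: 7:48 AM–1:00 PM = 5 h 12 min; less 30 min break → 4 h 42 min
Total: 5 h 15 min + 8 h 6 min + 6 h 47 min + 4 h 49 min + 10 h 17 min + 4 h 42 min = 39 h 56 min.

39 h 56 min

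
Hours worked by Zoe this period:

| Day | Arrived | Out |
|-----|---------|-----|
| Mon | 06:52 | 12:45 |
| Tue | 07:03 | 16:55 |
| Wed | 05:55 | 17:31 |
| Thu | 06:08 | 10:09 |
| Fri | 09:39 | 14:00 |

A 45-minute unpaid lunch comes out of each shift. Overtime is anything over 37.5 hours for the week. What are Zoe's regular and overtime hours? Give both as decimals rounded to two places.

Regular 31.97 hours, overtime 0.00 hours

Mon: 06:52–12:45 = 5 h 53 min; less 45 min break → 5 h 8 min
Tue: 07:03–16:55 = 9 h 52 min; less 45 min break → 9 h 7 min
Wed: 05:55–17:31 = 11 h 36 min; less 45 min break → 10 h 51 min
Thu: 06:08–10:09 = 4 h 1 min; less 45 min break → 3 h 16 min
Fri: 09:39–14:00 = 4 h 21 min; less 45 min break → 3 h 36 min
Total worked: 31 h 58 min = 31.97 h.
Threshold 37.5 h → overtime 0 h 0 min, regular 31 h 58 min.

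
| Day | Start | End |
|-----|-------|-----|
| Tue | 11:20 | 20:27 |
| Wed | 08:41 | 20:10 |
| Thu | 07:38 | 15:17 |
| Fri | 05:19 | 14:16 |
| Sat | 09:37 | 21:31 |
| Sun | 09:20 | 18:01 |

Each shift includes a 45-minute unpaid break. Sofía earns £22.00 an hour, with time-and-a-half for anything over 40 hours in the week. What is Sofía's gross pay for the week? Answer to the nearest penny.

Tue: 11:20–20:27 = 9 h 7 min; less 45 min break → 8 h 22 min
Wed: 08:41–20:10 = 11 h 29 min; less 45 min break → 10 h 44 min
Thu: 07:38–15:17 = 7 h 39 min; less 45 min break → 6 h 54 min
Fri: 05:19–14:16 = 8 h 57 min; less 45 min break → 8 h 12 min
Sat: 09:37–21:31 = 11 h 54 min; less 45 min break → 11 h 9 min
Sun: 09:20–18:01 = 8 h 41 min; less 45 min break → 7 h 56 min
Total worked: 53 h 17 min = 3197 min.
Regular 40 h 0 min = 2400 min at £22.00/h; overtime 13 h 17 min = 797 min at £33.00/h.
Pay = (2400 × £22.00 + 797 × £33.00) ÷ 60 = £1318.35.

£1318.35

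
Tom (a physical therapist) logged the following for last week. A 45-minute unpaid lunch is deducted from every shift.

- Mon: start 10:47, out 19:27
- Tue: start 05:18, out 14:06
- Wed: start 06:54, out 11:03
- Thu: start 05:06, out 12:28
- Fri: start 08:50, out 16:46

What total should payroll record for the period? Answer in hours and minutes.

33 h 10 min

Mon: 10:47–19:27 = 8 h 40 min; less 45 min break → 7 h 55 min
Tue: 05:18–14:06 = 8 h 48 min; less 45 min break → 8 h 3 min
Wed: 06:54–11:03 = 4 h 9 min; less 45 min break → 3 h 24 min
Thu: 05:06–12:28 = 7 h 22 min; less 45 min break → 6 h 37 min
Fri: 08:50–16:46 = 7 h 56 min; less 45 min break → 7 h 11 min
Total: 7 h 55 min + 8 h 3 min + 3 h 24 min + 6 h 37 min + 7 h 11 min = 33 h 10 min.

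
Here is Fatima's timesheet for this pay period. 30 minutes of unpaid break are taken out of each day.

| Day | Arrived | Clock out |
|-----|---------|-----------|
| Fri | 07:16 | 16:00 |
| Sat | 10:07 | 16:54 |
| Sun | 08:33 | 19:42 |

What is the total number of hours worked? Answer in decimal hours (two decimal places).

25.17 hours

Fri: 07:16–16:00 = 8 h 44 min; less 30 min break → 8 h 14 min
Sat: 10:07–16:54 = 6 h 47 min; less 30 min break → 6 h 17 min
Sun: 08:33–19:42 = 11 h 9 min; less 30 min break → 10 h 39 min
Total: 8 h 14 min + 6 h 17 min + 10 h 39 min = 25 h 10 min.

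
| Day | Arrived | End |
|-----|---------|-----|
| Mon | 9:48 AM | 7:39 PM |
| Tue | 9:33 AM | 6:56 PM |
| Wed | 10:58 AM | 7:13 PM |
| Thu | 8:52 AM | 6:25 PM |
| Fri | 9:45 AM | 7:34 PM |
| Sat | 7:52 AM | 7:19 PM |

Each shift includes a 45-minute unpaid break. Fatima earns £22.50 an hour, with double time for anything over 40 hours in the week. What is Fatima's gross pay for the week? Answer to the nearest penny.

£1521.00

Mon: 9:48 AM–7:39 PM = 9 h 51 min; less 45 min break → 9 h 6 min
Tue: 9:33 AM–6:56 PM = 9 h 23 min; less 45 min break → 8 h 38 min
Wed: 10:58 AM–7:13 PM = 8 h 15 min; less 45 min break → 7 h 30 min
Thu: 8:52 AM–6:25 PM = 9 h 33 min; less 45 min break → 8 h 48 min
Fri: 9:45 AM–7:34 PM = 9 h 49 min; less 45 min break → 9 h 4 min
Sat: 7:52 AM–7:19 PM = 11 h 27 min; less 45 min break → 10 h 42 min
Total worked: 53 h 48 min = 3228 min.
Regular 40 h 0 min = 2400 min at £22.50/h; overtime 13 h 48 min = 828 min at £45.00/h.
Pay = (2400 × £22.50 + 828 × £45.00) ÷ 60 = £1521.00.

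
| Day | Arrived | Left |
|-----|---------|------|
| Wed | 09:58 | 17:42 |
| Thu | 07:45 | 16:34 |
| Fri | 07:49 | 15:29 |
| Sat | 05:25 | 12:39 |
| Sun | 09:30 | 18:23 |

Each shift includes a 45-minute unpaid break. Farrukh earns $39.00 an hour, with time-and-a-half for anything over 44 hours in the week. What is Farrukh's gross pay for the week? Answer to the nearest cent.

$1426.75

Wed: 09:58–17:42 = 7 h 44 min; less 45 min break → 6 h 59 min
Thu: 07:45–16:34 = 8 h 49 min; less 45 min break → 8 h 4 min
Fri: 07:49–15:29 = 7 h 40 min; less 45 min break → 6 h 55 min
Sat: 05:25–12:39 = 7 h 14 min; less 45 min break → 6 h 29 min
Sun: 09:30–18:23 = 8 h 53 min; less 45 min break → 8 h 8 min
Total worked: 36 h 35 min = 2195 min.
Regular 36 h 35 min = 2195 min at $39.00/h; overtime 0 h 0 min = 0 min at $58.50/h.
Pay = (2195 × $39.00 + 0 × $58.50) ÷ 60 = $1426.75.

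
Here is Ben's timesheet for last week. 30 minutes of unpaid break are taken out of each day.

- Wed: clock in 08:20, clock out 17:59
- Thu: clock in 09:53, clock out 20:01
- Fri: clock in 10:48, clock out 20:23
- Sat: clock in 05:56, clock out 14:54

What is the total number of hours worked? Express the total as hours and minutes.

Wed: 08:20–17:59 = 9 h 39 min; less 30 min break → 9 h 9 min
Thu: 09:53–20:01 = 10 h 8 min; less 30 min break → 9 h 38 min
Fri: 10:48–20:23 = 9 h 35 min; less 30 min break → 9 h 5 min
Sat: 05:56–14:54 = 8 h 58 min; less 30 min break → 8 h 28 min
Total: 9 h 9 min + 9 h 38 min + 9 h 5 min + 8 h 28 min = 36 h 20 min.

36 h 20 min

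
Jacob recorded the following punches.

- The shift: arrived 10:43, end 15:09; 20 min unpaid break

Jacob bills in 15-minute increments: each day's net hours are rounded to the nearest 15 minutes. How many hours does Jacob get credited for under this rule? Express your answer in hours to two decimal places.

The shift: 10:43–15:09 = 4 h 26 min − 20 min = 4 h 6 min → rounds to 4 h 0 min

4.00 hours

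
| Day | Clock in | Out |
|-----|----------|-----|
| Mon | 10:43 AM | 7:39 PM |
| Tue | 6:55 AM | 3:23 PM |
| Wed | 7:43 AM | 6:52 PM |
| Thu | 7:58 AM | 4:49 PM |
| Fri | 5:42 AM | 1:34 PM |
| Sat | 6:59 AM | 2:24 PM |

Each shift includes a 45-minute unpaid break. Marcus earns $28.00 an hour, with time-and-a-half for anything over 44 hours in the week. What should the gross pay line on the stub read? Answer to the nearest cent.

Mon: 10:43 AM–7:39 PM = 8 h 56 min; less 45 min break → 8 h 11 min
Tue: 6:55 AM–3:23 PM = 8 h 28 min; less 45 min break → 7 h 43 min
Wed: 7:43 AM–6:52 PM = 11 h 9 min; less 45 min break → 10 h 24 min
Thu: 7:58 AM–4:49 PM = 8 h 51 min; less 45 min break → 8 h 6 min
Fri: 5:42 AM–1:34 PM = 7 h 52 min; less 45 min break → 7 h 7 min
Sat: 6:59 AM–2:24 PM = 7 h 25 min; less 45 min break → 6 h 40 min
Total worked: 48 h 11 min = 2891 min.
Regular 44 h 0 min = 2640 min at $28.00/h; overtime 4 h 11 min = 251 min at $42.00/h.
Pay = (2640 × $28.00 + 251 × $42.00) ÷ 60 = $1407.70.

$1407.70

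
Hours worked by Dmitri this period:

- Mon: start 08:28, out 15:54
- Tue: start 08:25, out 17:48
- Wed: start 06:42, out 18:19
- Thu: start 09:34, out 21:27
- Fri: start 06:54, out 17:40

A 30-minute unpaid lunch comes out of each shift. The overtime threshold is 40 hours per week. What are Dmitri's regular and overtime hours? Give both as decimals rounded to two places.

Mon: 08:28–15:54 = 7 h 26 min; less 30 min break → 6 h 56 min
Tue: 08:25–17:48 = 9 h 23 min; less 30 min break → 8 h 53 min
Wed: 06:42–18:19 = 11 h 37 min; less 30 min break → 11 h 7 min
Thu: 09:34–21:27 = 11 h 53 min; less 30 min break → 11 h 23 min
Fri: 06:54–17:40 = 10 h 46 min; less 30 min break → 10 h 16 min
Total worked: 48 h 35 min = 48.58 h.
Threshold 40 h → overtime 8 h 35 min, regular 40 h 0 min.

Regular 40.00 hours, overtime 8.58 hours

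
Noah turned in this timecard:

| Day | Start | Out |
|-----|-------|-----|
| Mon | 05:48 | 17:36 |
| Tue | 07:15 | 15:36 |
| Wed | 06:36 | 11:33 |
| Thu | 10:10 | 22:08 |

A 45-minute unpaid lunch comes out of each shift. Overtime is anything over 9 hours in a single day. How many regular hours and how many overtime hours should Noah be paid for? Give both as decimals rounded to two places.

Regular 29.80 hours, overtime 4.27 hours

Mon: 05:48–17:36 = 11 h 48 min; less 45 min break → 11 h 3 min
Tue: 07:15–15:36 = 8 h 21 min; less 45 min break → 7 h 36 min
Wed: 06:36–11:33 = 4 h 57 min; less 45 min break → 4 h 12 min
Thu: 10:10–22:08 = 11 h 58 min; less 45 min break → 11 h 13 min
Mon reg 9 h 0 min / OT 2 h 3 min; Tue reg 7 h 36 min / OT 0 h 0 min; Wed reg 4 h 12 min / OT 0 h 0 min; Thu reg 9 h 0 min / OT 2 h 13 min.
Totals: regular 29 h 48 min, overtime 4 h 16 min.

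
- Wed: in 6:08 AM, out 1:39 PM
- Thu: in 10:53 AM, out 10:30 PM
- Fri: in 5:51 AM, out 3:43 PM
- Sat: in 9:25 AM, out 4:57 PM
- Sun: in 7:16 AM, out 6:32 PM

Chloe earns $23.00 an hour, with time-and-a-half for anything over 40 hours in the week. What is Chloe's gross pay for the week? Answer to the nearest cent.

Wed: 6:08 AM–1:39 PM = 7 h 31 min
Thu: 10:53 AM–10:30 PM = 11 h 37 min
Fri: 5:51 AM–3:43 PM = 9 h 52 min
Sat: 9:25 AM–4:57 PM = 7 h 32 min
Sun: 7:16 AM–6:32 PM = 11 h 16 min
Total worked: 47 h 48 min = 2868 min.
Regular 40 h 0 min = 2400 min at $23.00/h; overtime 7 h 48 min = 468 min at $34.50/h.
Pay = (2400 × $23.00 + 468 × $34.50) ÷ 60 = $1189.10.

$1189.10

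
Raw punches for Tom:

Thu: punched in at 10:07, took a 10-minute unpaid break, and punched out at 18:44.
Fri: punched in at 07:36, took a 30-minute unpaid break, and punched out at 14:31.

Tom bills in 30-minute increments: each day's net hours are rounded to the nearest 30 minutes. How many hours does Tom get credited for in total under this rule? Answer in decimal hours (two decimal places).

15.00 hours

Thu: 10:07–18:44 = 8 h 37 min − 10 min = 8 h 27 min → rounds to 8 h 30 min
Fri: 07:36–14:31 = 6 h 55 min − 30 min = 6 h 25 min → rounds to 6 h 30 min
Total credited: 15 h 0 min.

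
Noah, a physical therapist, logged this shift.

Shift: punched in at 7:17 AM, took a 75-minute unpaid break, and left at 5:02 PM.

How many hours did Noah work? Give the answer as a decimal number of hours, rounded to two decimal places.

Shift: 7:17 AM–5:02 PM = 9 h 45 min; less 75 min break → 8 h 30 min

8.50 hours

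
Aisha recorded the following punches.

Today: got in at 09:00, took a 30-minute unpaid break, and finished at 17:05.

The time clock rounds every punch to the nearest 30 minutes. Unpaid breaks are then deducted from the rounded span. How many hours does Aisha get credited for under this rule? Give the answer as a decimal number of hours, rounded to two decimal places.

Today: in 09:00→09:00, out 17:05→17:00; 8 h 0 min − 30 min = 7 h 30 min

7.50 hours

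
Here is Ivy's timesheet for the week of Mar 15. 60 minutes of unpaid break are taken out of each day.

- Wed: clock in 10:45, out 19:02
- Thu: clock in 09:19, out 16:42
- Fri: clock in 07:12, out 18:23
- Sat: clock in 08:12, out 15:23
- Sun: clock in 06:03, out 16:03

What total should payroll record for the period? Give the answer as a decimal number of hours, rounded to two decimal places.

39.03 hours

Wed: 10:45–19:02 = 8 h 17 min; less 60 min break → 7 h 17 min
Thu: 09:19–16:42 = 7 h 23 min; less 60 min break → 6 h 23 min
Fri: 07:12–18:23 = 11 h 11 min; less 60 min break → 10 h 11 min
Sat: 08:12–15:23 = 7 h 11 min; less 60 min break → 6 h 11 min
Sun: 06:03–16:03 = 10 h 0 min; less 60 min break → 9 h 0 min
Total: 7 h 17 min + 6 h 23 min + 10 h 11 min + 6 h 11 min + 9 h 0 min = 39 h 2 min.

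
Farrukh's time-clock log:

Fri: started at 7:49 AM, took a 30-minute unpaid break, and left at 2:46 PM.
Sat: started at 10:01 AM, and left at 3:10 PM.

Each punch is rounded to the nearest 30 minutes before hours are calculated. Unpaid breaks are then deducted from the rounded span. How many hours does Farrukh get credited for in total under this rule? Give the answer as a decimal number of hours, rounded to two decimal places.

Fri: in 7:49 AM→8:00 AM, out 2:46 PM→3:00 PM; 7 h 0 min − 30 min = 6 h 30 min
Sat: in 10:01 AM→10:00 AM, out 3:10 PM→3:00 PM; 5 h 0 min
Total credited: 11 h 30 min.

11.50 hours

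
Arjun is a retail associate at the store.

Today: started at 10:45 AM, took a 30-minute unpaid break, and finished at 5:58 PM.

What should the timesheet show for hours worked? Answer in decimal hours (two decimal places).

6.72 hours

Today: 10:45 AM–5:58 PM = 7 h 13 min; less 30 min break → 6 h 43 min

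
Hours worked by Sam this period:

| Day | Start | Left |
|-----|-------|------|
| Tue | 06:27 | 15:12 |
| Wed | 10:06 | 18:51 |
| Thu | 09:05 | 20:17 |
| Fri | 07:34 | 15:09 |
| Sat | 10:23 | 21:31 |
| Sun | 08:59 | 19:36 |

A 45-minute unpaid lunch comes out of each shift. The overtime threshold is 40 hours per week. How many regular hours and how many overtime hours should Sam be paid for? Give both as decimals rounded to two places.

Regular 40.00 hours, overtime 13.53 hours

Tue: 06:27–15:12 = 8 h 45 min; less 45 min break → 8 h 0 min
Wed: 10:06–18:51 = 8 h 45 min; less 45 min break → 8 h 0 min
Thu: 09:05–20:17 = 11 h 12 min; less 45 min break → 10 h 27 min
Fri: 07:34–15:09 = 7 h 35 min; less 45 min break → 6 h 50 min
Sat: 10:23–21:31 = 11 h 8 min; less 45 min break → 10 h 23 min
Sun: 08:59–19:36 = 10 h 37 min; less 45 min break → 9 h 52 min
Total worked: 53 h 32 min = 53.53 h.
Threshold 40 h → overtime 13 h 32 min, regular 40 h 0 min.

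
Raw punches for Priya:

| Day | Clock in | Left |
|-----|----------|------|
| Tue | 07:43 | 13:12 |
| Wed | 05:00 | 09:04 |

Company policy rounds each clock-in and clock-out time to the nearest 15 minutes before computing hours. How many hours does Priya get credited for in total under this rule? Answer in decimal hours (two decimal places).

9.50 hours

Tue: in 07:43→07:45, out 13:12→13:15; 5 h 30 min
Wed: in 05:00→05:00, out 09:04→09:00; 4 h 0 min
Total credited: 9 h 30 min.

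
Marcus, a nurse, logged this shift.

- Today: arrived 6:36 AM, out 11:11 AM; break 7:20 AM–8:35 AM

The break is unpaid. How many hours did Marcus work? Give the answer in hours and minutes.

Today: 6:36 AM–11:11 AM = 4 h 35 min; less 75 min break → 3 h 20 min

3 h 20 min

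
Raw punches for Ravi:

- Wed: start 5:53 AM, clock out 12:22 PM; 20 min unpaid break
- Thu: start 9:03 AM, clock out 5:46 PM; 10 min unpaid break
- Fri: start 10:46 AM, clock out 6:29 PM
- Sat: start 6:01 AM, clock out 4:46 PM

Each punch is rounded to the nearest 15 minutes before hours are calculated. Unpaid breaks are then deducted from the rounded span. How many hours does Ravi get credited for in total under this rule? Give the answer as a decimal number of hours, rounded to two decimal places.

33.00 hours

Wed: in 5:53 AM→6:00 AM, out 12:22 PM→12:15 PM; 6 h 15 min − 20 min = 5 h 55 min
Thu: in 9:03 AM→9:00 AM, out 5:46 PM→5:45 PM; 8 h 45 min − 10 min = 8 h 35 min
Fri: in 10:46 AM→10:45 AM, out 6:29 PM→6:30 PM; 7 h 45 min
Sat: in 6:01 AM→6:00 AM, out 4:46 PM→4:45 PM; 10 h 45 min
Total credited: 33 h 0 min.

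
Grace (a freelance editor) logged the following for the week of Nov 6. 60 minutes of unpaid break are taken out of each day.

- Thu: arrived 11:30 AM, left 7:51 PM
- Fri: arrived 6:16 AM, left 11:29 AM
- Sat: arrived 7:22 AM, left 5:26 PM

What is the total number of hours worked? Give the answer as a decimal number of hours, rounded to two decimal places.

20.63 hours

Thu: 11:30 AM–7:51 PM = 8 h 21 min; less 60 min break → 7 h 21 min
Fri: 6:16 AM–11:29 AM = 5 h 13 min; less 60 min break → 4 h 13 min
Sat: 7:22 AM–5:26 PM = 10 h 4 min; less 60 min break → 9 h 4 min
Total: 7 h 21 min + 4 h 13 min + 9 h 4 min = 20 h 38 min.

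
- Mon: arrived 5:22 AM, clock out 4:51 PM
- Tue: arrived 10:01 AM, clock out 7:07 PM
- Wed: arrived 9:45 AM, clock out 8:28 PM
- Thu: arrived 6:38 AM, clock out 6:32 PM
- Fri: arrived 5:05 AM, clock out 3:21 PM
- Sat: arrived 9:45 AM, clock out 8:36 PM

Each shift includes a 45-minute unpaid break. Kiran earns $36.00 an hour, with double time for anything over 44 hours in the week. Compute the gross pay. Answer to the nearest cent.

Mon: 5:22 AM–4:51 PM = 11 h 29 min; less 45 min break → 10 h 44 min
Tue: 10:01 AM–7:07 PM = 9 h 6 min; less 45 min break → 8 h 21 min
Wed: 9:45 AM–8:28 PM = 10 h 43 min; less 45 min break → 9 h 58 min
Thu: 6:38 AM–6:32 PM = 11 h 54 min; less 45 min break → 11 h 9 min
Fri: 5:05 AM–3:21 PM = 10 h 16 min; less 45 min break → 9 h 31 min
Sat: 9:45 AM–8:36 PM = 10 h 51 min; less 45 min break → 10 h 6 min
Total worked: 59 h 49 min = 3589 min.
Regular 44 h 0 min = 2640 min at $36.00/h; overtime 15 h 49 min = 949 min at $72.00/h.
Pay = (2640 × $36.00 + 949 × $72.00) ÷ 60 = $2722.80.

$2722.80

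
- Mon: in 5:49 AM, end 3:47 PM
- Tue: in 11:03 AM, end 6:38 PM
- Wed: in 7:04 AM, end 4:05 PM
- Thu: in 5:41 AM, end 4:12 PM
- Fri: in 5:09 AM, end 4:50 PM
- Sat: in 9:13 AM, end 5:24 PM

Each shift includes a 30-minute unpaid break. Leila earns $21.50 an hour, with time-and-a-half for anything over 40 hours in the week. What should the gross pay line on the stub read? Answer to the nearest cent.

$1309.89

Mon: 5:49 AM–3:47 PM = 9 h 58 min; less 30 min break → 9 h 28 min
Tue: 11:03 AM–6:38 PM = 7 h 35 min; less 30 min break → 7 h 5 min
Wed: 7:04 AM–4:05 PM = 9 h 1 min; less 30 min break → 8 h 31 min
Thu: 5:41 AM–4:12 PM = 10 h 31 min; less 30 min break → 10 h 1 min
Fri: 5:09 AM–4:50 PM = 11 h 41 min; less 30 min break → 11 h 11 min
Sat: 9:13 AM–5:24 PM = 8 h 11 min; less 30 min break → 7 h 41 min
Total worked: 53 h 57 min = 3237 min.
Regular 40 h 0 min = 2400 min at $21.50/h; overtime 13 h 57 min = 837 min at $32.25/h.
Pay = (2400 × $21.50 + 837 × $32.25) ÷ 60 = $1309.89.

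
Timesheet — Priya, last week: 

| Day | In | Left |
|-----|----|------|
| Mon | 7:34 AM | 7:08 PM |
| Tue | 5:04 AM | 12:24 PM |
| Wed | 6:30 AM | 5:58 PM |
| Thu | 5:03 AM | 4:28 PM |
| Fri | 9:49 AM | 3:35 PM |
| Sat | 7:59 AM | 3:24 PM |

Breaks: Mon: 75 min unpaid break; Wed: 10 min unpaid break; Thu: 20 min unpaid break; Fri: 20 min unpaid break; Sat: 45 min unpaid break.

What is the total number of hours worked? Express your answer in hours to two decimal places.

52.13 hours

Mon: 7:34 AM–7:08 PM = 11 h 34 min; less 75 min break → 10 h 19 min
Tue: 5:04 AM–12:24 PM = 7 h 20 min
Wed: 6:30 AM–5:58 PM = 11 h 28 min; less 10 min break → 11 h 18 min
Thu: 5:03 AM–4:28 PM = 11 h 25 min; less 20 min break → 11 h 5 min
Fri: 9:49 AM–3:35 PM = 5 h 46 min; less 20 min break → 5 h 26 min
Sat: 7:59 AM–3:24 PM = 7 h 25 min; less 45 min break → 6 h 40 min
Total: 10 h 19 min + 7 h 20 min + 11 h 18 min + 11 h 5 min + 5 h 26 min + 6 h 40 min = 52 h 8 min.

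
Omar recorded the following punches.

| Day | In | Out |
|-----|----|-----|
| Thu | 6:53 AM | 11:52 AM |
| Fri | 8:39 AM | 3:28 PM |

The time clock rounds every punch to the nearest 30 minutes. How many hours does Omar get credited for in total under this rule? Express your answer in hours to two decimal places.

12.00 hours

Thu: in 6:53 AM→7:00 AM, out 11:52 AM→12:00 PM; 5 h 0 min
Fri: in 8:39 AM→8:30 AM, out 3:28 PM→3:30 PM; 7 h 0 min
Total credited: 12 h 0 min.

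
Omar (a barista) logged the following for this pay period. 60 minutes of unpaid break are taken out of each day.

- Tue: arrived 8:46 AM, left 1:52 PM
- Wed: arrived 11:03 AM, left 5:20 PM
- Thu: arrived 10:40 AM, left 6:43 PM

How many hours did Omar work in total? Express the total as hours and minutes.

Tue: 8:46 AM–1:52 PM = 5 h 6 min; less 60 min break → 4 h 6 min
Wed: 11:03 AM–5:20 PM = 6 h 17 min; less 60 min break → 5 h 17 min
Thu: 10:40 AM–6:43 PM = 8 h 3 min; less 60 min break → 7 h 3 min
Total: 4 h 6 min + 5 h 17 min + 7 h 3 min = 16 h 26 min.

16 h 26 min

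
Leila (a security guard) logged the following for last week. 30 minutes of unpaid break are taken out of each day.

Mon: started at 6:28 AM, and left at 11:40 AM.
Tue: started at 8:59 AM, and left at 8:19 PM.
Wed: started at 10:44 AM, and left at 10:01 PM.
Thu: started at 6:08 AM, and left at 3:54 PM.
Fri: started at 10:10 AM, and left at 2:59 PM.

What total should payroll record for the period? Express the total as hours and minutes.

39 h 54 min

Mon: 6:28 AM–11:40 AM = 5 h 12 min; less 30 min break → 4 h 42 min
Tue: 8:59 AM–8:19 PM = 11 h 20 min; less 30 min break → 10 h 50 min
Wed: 10:44 AM–10:01 PM = 11 h 17 min; less 30 min break → 10 h 47 min
Thu: 6:08 AM–3:54 PM = 9 h 46 min; less 30 min break → 9 h 16 min
Fri: 10:10 AM–2:59 PM = 4 h 49 min; less 30 min break → 4 h 19 min
Total: 4 h 42 min + 10 h 50 min + 10 h 47 min + 9 h 16 min + 4 h 19 min = 39 h 54 min.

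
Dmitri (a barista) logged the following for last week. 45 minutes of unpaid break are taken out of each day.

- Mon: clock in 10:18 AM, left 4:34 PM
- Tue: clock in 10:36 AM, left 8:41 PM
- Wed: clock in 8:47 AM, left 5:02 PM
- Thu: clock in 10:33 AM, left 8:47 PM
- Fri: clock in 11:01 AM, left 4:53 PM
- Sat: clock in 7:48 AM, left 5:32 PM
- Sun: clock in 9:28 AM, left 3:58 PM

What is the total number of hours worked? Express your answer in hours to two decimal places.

Mon: 10:18 AM–4:34 PM = 6 h 16 min; less 45 min break → 5 h 31 min
Tue: 10:36 AM–8:41 PM = 10 h 5 min; less 45 min break → 9 h 20 min
Wed: 8:47 AM–5:02 PM = 8 h 15 min; less 45 min break → 7 h 30 min
Thu: 10:33 AM–8:47 PM = 10 h 14 min; less 45 min break → 9 h 29 min
Fri: 11:01 AM–4:53 PM = 5 h 52 min; less 45 min break → 5 h 7 min
Sat: 7:48 AM–5:32 PM = 9 h 44 min; less 45 min break → 8 h 59 min
Sun: 9:28 AM–3:58 PM = 6 h 30 min; less 45 min break → 5 h 45 min
Total: 5 h 31 min + 9 h 20 min + 7 h 30 min + 9 h 29 min + 5 h 7 min + 8 h 59 min + 5 h 45 min = 51 h 41 min.

51.68 hours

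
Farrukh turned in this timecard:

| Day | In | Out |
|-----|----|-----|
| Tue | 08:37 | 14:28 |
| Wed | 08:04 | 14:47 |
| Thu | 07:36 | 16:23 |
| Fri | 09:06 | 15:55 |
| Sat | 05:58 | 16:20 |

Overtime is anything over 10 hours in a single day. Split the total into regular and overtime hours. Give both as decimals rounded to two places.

Tue: 08:37–14:28 = 5 h 51 min
Wed: 08:04–14:47 = 6 h 43 min
Thu: 07:36–16:23 = 8 h 47 min
Fri: 09:06–15:55 = 6 h 49 min
Sat: 05:58–16:20 = 10 h 22 min
Tue reg 5 h 51 min / OT 0 h 0 min; Wed reg 6 h 43 min / OT 0 h 0 min; Thu reg 8 h 47 min / OT 0 h 0 min; Fri reg 6 h 49 min / OT 0 h 0 min; Sat reg 10 h 0 min / OT 0 h 22 min.
Totals: regular 38 h 10 min, overtime 0 h 22 min.

Regular 38.17 hours, overtime 0.37 hours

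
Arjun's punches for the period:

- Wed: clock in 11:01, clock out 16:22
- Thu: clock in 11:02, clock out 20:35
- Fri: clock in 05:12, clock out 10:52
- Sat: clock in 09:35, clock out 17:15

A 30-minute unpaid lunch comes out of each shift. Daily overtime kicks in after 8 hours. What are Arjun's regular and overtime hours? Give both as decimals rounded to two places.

Wed: 11:01–16:22 = 5 h 21 min; less 30 min break → 4 h 51 min
Thu: 11:02–20:35 = 9 h 33 min; less 30 min break → 9 h 3 min
Fri: 05:12–10:52 = 5 h 40 min; less 30 min break → 5 h 10 min
Sat: 09:35–17:15 = 7 h 40 min; less 30 min break → 7 h 10 min
Wed reg 4 h 51 min / OT 0 h 0 min; Thu reg 8 h 0 min / OT 1 h 3 min; Fri reg 5 h 10 min / OT 0 h 0 min; Sat reg 7 h 10 min / OT 0 h 0 min.
Totals: regular 25 h 11 min, overtime 1 h 3 min.

Regular 25.18 hours, overtime 1.05 hours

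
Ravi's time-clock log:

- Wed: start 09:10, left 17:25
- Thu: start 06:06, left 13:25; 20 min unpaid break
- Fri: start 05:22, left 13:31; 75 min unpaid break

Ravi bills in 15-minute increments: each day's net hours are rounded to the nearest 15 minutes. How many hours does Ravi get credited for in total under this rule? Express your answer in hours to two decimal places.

22.25 hours

Wed: 09:10–17:25 = 8 h 15 min → rounds to 8 h 15 min
Thu: 06:06–13:25 = 7 h 19 min − 20 min = 6 h 59 min → rounds to 7 h 0 min
Fri: 05:22–13:31 = 8 h 9 min − 75 min = 6 h 54 min → rounds to 7 h 0 min
Total credited: 22 h 15 min.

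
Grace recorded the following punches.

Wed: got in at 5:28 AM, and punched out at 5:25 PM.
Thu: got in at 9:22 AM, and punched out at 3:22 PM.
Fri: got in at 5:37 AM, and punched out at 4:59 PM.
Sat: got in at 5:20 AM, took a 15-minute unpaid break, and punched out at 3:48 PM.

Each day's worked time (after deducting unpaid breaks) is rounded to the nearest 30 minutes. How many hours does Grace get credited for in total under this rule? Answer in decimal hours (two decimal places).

Wed: 5:28 AM–5:25 PM = 11 h 57 min → rounds to 12 h 0 min
Thu: 9:22 AM–3:22 PM = 6 h 0 min → rounds to 6 h 0 min
Fri: 5:37 AM–4:59 PM = 11 h 22 min → rounds to 11 h 30 min
Sat: 5:20 AM–3:48 PM = 10 h 28 min − 15 min = 10 h 13 min → rounds to 10 h 0 min
Total credited: 39 h 30 min.

39.50 hours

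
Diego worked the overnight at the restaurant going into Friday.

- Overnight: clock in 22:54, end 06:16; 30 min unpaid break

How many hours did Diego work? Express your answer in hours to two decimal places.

Overnight: 22:54 → midnight = 1 h 6 min; midnight → 06:16 = 6 h 16 min; span 7 h 22 min; less 30 min break → 6 h 52 min

6.87 hours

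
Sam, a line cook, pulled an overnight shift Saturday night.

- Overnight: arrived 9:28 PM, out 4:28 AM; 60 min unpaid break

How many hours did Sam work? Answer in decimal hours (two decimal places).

6.00 hours

Overnight: 9:28 PM → midnight = 2 h 32 min; midnight → 4:28 AM = 4 h 28 min; span 7 h 0 min; less 60 min break → 6 h 0 min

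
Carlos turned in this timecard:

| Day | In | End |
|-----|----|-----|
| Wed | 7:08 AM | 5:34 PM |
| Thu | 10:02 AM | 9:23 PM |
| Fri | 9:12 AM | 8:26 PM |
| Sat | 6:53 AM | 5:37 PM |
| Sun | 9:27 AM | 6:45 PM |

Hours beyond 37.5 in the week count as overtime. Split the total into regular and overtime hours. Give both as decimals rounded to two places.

Regular 37.50 hours, overtime 15.55 hours

Wed: 7:08 AM–5:34 PM = 10 h 26 min
Thu: 10:02 AM–9:23 PM = 11 h 21 min
Fri: 9:12 AM–8:26 PM = 11 h 14 min
Sat: 6:53 AM–5:37 PM = 10 h 44 min
Sun: 9:27 AM–6:45 PM = 9 h 18 min
Total worked: 53 h 3 min = 53.05 h.
Threshold 37.5 h → overtime 15 h 33 min, regular 37 h 30 min.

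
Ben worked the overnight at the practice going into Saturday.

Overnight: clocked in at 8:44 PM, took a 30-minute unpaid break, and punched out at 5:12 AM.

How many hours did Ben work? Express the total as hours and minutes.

7 h 58 min

Overnight: 8:44 PM → midnight = 3 h 16 min; midnight → 5:12 AM = 5 h 12 min; span 8 h 28 min; less 30 min break → 7 h 58 min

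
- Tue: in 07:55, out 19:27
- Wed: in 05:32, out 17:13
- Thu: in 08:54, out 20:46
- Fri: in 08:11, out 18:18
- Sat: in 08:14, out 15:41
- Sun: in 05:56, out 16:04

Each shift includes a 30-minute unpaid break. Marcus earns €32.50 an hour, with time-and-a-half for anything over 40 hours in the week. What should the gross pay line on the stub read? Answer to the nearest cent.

Tue: 07:55–19:27 = 11 h 32 min; less 30 min break → 11 h 2 min
Wed: 05:32–17:13 = 11 h 41 min; less 30 min break → 11 h 11 min
Thu: 08:54–20:46 = 11 h 52 min; less 30 min break → 11 h 22 min
Fri: 08:11–18:18 = 10 h 7 min; less 30 min break → 9 h 37 min
Sat: 08:14–15:41 = 7 h 27 min; less 30 min break → 6 h 57 min
Sun: 05:56–16:04 = 10 h 8 min; less 30 min break → 9 h 38 min
Total worked: 59 h 47 min = 3587 min.
Regular 40 h 0 min = 2400 min at €32.50/h; overtime 19 h 47 min = 1187 min at €48.75/h.
Pay = (2400 × €32.50 + 1187 × €48.75) ÷ 60 = €2264.44.

€2264.44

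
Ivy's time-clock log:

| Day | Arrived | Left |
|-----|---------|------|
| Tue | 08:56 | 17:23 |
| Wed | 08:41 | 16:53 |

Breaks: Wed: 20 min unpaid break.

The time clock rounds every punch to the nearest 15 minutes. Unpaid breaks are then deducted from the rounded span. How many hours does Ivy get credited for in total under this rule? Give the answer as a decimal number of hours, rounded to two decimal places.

16.42 hours

Tue: in 08:56→09:00, out 17:23→17:30; 8 h 30 min
Wed: in 08:41→08:45, out 16:53→17:00; 8 h 15 min − 20 min = 7 h 55 min
Total credited: 16 h 25 min.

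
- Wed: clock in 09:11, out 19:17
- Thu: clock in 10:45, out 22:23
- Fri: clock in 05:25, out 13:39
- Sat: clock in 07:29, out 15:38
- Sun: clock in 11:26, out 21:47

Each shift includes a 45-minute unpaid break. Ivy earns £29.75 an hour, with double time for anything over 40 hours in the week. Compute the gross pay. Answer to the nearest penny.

Wed: 09:11–19:17 = 10 h 6 min; less 45 min break → 9 h 21 min
Thu: 10:45–22:23 = 11 h 38 min; less 45 min break → 10 h 53 min
Fri: 05:25–13:39 = 8 h 14 min; less 45 min break → 7 h 29 min
Sat: 07:29–15:38 = 8 h 9 min; less 45 min break → 7 h 24 min
Sun: 11:26–21:47 = 10 h 21 min; less 45 min break → 9 h 36 min
Total worked: 44 h 43 min = 2683 min.
Regular 40 h 0 min = 2400 min at £29.75/h; overtime 4 h 43 min = 283 min at £59.50/h.
Pay = (2400 × £29.75 + 283 × £59.50) ÷ 60 = £1470.64.

£1470.64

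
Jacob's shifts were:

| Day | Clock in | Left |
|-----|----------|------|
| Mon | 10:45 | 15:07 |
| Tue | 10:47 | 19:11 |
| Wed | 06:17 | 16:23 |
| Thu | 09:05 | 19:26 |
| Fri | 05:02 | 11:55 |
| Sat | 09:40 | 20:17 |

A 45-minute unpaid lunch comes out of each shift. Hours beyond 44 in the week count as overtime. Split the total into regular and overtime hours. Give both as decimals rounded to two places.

Regular 44.00 hours, overtime 2.22 hours

Mon: 10:45–15:07 = 4 h 22 min; less 45 min break → 3 h 37 min
Tue: 10:47–19:11 = 8 h 24 min; less 45 min break → 7 h 39 min
Wed: 06:17–16:23 = 10 h 6 min; less 45 min break → 9 h 21 min
Thu: 09:05–19:26 = 10 h 21 min; less 45 min break → 9 h 36 min
Fri: 05:02–11:55 = 6 h 53 min; less 45 min break → 6 h 8 min
Sat: 09:40–20:17 = 10 h 37 min; less 45 min break → 9 h 52 min
Total worked: 46 h 13 min = 46.22 h.
Threshold 44 h → overtime 2 h 13 min, regular 44 h 0 min.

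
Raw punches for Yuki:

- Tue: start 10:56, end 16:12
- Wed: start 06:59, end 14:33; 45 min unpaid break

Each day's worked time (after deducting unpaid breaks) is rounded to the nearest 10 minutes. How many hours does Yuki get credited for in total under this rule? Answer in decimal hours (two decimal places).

Tue: 10:56–16:12 = 5 h 16 min → rounds to 5 h 20 min
Wed: 06:59–14:33 = 7 h 34 min − 45 min = 6 h 49 min → rounds to 6 h 50 min
Total credited: 12 h 10 min.

12.17 hours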